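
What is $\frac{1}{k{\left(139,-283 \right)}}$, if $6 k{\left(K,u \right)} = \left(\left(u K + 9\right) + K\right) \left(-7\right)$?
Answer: $\frac{2}{91441} \approx 2.1872 \cdot 10^{-5}$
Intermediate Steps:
$k{\left(K,u \right)} = - \frac{21}{2} - \frac{7 K}{6} - \frac{7 K u}{6}$ ($k{\left(K,u \right)} = \frac{\left(\left(u K + 9\right) + K\right) \left(-7\right)}{6} = \frac{\left(\left(K u + 9\right) + K\right) \left(-7\right)}{6} = \frac{\left(\left(9 + K u\right) + K\right) \left(-7\right)}{6} = \frac{\left(9 + K + K u\right) \left(-7\right)}{6} = \frac{-63 - 7 K - 7 K u}{6} = - \frac{21}{2} - \frac{7 K}{6} - \frac{7 K u}{6}$)
$\frac{1}{k{\left(139,-283 \right)}} = \frac{1}{- \frac{21}{2} - \frac{973}{6} - \frac{973}{6} \left(-283\right)} = \frac{1}{- \frac{21}{2} - \frac{973}{6} + \frac{275359}{6}} = \frac{1}{\frac{91441}{2}} = \frac{2}{91441}$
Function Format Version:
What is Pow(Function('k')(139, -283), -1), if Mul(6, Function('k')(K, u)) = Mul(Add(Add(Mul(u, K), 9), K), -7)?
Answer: Rational(2, 91441) ≈ 2.1872e-5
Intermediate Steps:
Function('k')(K, u) = Add(Rational(-21, 2), Mul(Rational(-7, 6), K), Mul(Rational(-7, 6), K, u)) (Function('k')(K, u) = Mul(Rational(1, 6), Mul(Add(Add(Mul(u, K), 9), K), -7)) = Mul(Rational(1, 6), Mul(Add(Add(Mul(K, u), 9), K), -7)) = Mul(Rational(1, 6), Mul(Add(Add(9, Mul(K, u)), K), -7)) = Mul(Rational(1, 6), Mul(Add(9, K, Mul(K, u)), -7)) = Mul(Rational(1, 6), Add(-63, Mul(-7, K), Mul(-7, K, u))) = Add(Rational(-21, 2), Mul(Rational(-7, 6), K), Mul(Rational(-7, 6), K, u)))
Pow(Function('k')(139, -283), -1) = Pow(Add(Rational(-21, 2), Mul(Rational(-7, 6), 139), Mul(Rational(-7, 6), 139, -283)), -1) = Pow(Add(Rational(-21, 2), Rational(-973, 6), Rational(275359, 6)), -1) = Pow(Rational(91441, 2), -1) = Rational(2, 91441)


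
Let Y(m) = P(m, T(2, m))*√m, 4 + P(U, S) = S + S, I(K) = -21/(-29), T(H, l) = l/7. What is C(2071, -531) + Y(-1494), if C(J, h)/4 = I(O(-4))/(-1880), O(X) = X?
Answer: -21/13630 - 9048*I*√166/7 ≈ -0.0015407 - 16654.0*I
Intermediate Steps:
T(H, l) = l/7 (T(H, l) = l*(⅐) = l/7)
I(K) = 21/29 (I(K) = -21*(-1/29) = 21/29)
C(J, h) = -21/13630 (C(J, h) = 4*((21/29)/(-1880)) = 4*((21/29)*(-1/1880)) = 4*(-21/54520) = -21/13630)
P(U, S) = -4 + 2*S (P(U, S) = -4 + (S + S) = -4 + 2*S)
Y(m) = √m*(-4 + 2*m/7) (Y(m) = (-4 + 2*(m/7))*√m = (-4 + 2*m/7)*√m = √m*(-4 + 2*m/7))
C(2071, -531) + Y(-1494) = -21/13630 + 2*√(-1494)*(-14 - 1494)/7 = -21/13630 + (2/7)*(3*I*√166)*(-1508) = -21/13630 - 9048*I*√166/7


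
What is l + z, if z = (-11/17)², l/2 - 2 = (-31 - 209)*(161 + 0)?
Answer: -22332643/289 ≈ -77276.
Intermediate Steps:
l = -77276 (l = 4 + 2*((-31 - 209)*(161 + 0)) = 4 + 2*(-240*161) = 4 + 2*(-38640) = 4 - 77280 = -77276)
z = 121/289 (z = (-11*1/17)² = (-11/17)² = 121/289 ≈ 0.41868)
l + z = -77276 + 121/289 = -22332643/289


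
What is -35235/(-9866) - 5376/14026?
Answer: 220583247/69190258 ≈ 3.1881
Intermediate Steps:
-35235/(-9866) - 5376/14026 = -35235*(-1/9866) - 5376*1/14026 = 35235/9866 - 2688/7013 = 220583247/69190258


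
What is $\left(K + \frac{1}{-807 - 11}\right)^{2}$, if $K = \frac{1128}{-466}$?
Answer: $\frac{213060712225}{36326072836} \approx 5.8652$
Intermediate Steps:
$K = - \frac{564}{233}$ ($K = 1128 \left(- \frac{1}{466}\right) = - \frac{564}{233} \approx -2.4206$)
$\left(K + \frac{1}{-807 - 11}\right)^{2} = \left(- \frac{564}{233} + \frac{1}{-807 - 11}\right)^{2} = \left(- \frac{564}{233} + \frac{1}{-818}\right)^{2} = \left(- \frac{564}{233} - \frac{1}{818}\right)^{2} = \left(- \frac{461585}{190594}\right)^{2} = \frac{213060712225}{36326072836}$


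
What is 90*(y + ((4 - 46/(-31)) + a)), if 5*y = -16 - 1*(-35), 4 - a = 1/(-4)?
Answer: 75519/62 ≈ 1218.0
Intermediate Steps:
a = 17/4 (a = 4 - 1/(-4) = 4 - 1*(-¼) = 4 + ¼ = 17/4 ≈ 4.2500)
y = 19/5 (y = (-16 - 1*(-35))/5 = (-16 + 35)/5 = (⅕)*19 = 19/5 ≈ 3.8000)
90*(y + ((4 - 46/(-31)) + a)) = 90*(19/5 + ((4 - 46/(-31)) + 17/4)) = 90*(19/5 + ((4 - 46*(-1/31)) + 17/4)) = 90*(19/5 + ((4 + 46/31) + 17/4)) = 90*(19/5 + (170/31 + 17/4)) = 90*(19/5 + 1207/124) = 90*(8391/620) = 75519/62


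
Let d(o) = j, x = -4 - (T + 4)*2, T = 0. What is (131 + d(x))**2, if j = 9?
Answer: 19600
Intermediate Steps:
x = -12 (x = -4 - (0 + 4)*2 = -4 - 4*2 = -4 - 1*8 = -4 - 8 = -12)
d(o) = 9
(131 + d(x))**2 = (131 + 9)**2 = 140**2 = 19600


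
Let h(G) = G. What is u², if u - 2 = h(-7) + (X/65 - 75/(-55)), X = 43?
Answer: 4524129/511225 ≈ 8.8496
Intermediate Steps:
u = -2127/715 (u = 2 + (-7 + (43/65 - 75/(-55))) = 2 + (-7 + (43*(1/65) - 75*(-1/55))) = 2 + (-7 + (43/65 + 15/11)) = 2 + (-7 + 1448/715) = 2 - 3557/715 = -2127/715 ≈ -2.9748)
u² = (-2127/715)² = 4524129/511225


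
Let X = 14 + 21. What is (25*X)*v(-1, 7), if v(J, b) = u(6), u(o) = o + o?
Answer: 10500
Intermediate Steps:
u(o) = 2*o
v(J, b) = 12 (v(J, b) = 2*6 = 12)
X = 35
(25*X)*v(-1, 7) = (25*35)*12 = 875*12 = 10500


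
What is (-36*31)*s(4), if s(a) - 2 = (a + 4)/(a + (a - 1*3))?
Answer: -20088/5 ≈ -4017.6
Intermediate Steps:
s(a) = 2 + (4 + a)/(-3 + 2*a) (s(a) = 2 + (a + 4)/(a + (a - 1*3)) = 2 + (4 + a)/(a + (a - 3)) = 2 + (4 + a)/(a + (-3 + a)) = 2 + (4 + a)/(-3 + 2*a))
(-36*31)*s(4) = (-36*31)*((-2 + 5*4)/(-3 + 2*4)) = -1116*(-2 + 20)/(-3 + 8) = -1116*18/5 = -20088/5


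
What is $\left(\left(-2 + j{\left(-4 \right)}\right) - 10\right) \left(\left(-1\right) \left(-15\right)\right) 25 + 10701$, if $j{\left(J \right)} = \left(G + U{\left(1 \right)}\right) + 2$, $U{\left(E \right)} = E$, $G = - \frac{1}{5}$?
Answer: $7251$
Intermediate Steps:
$G = - \frac{1}{5}$ ($G = \left(-1\right) \frac{1}{5} = - \frac{1}{5} \approx -0.2$)
$j{\left(J \right)} = \frac{14}{5}$ ($j{\left(J \right)} = \left(- \frac{1}{5} + 1\right) + 2 = \frac{4}{5} + 2 = \frac{14}{5}$)
$\left(\left(-2 + j{\left(-4 \right)}\right) - 10\right) \left(\left(-1\right) \left(-15\right)\right) 25 + 10701 = \left(\left(-2 + \frac{14}{5}\right) - 10\right) \left(\left(-1\right) \left(-15\right)\right) 25 + 10701 = \left(\frac{4}{5} - 10\right) 15 \cdot 25 + 10701 = \left(- \frac{46}{5}\right) 15 \cdot 25 + 10701 = \left(-138\right) 25 + 10701 = -3450 + 10701 = 7251$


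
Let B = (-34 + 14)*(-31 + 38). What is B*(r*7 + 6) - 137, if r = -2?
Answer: 983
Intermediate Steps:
B = -140 (B = -20*7 = -140)
B*(r*7 + 6) - 137 = -140*(-2*7 + 6) - 137 = -140*(-14 + 6) - 137 = -140*(-8) - 137 = 1120 - 137 = 983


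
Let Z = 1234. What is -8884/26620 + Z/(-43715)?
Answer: -21060657/58184665 ≈ -0.36196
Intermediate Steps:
-8884/26620 + Z/(-43715) = -8884/26620 + 1234/(-43715) = -8884*1/26620 + 1234*(-1/43715) = -2221/6655 - 1234/43715 = -21060657/58184665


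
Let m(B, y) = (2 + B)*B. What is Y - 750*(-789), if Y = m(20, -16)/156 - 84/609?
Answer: 669272284/1131 ≈ 5.9175e+5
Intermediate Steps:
m(B, y) = B*(2 + B)
Y = 3034/1131 (Y = (20*(2 + 20))/156 - 84/609 = (20*22)*(1/156) - 84*1/609 = 440*(1/156) - 4/29 = 110/39 - 4/29 = 3034/1131 ≈ 2.6826)
Y - 750*(-789) = 3034/1131 - 750*(-789) = 3034/1131 + 591750 = 669272284/1131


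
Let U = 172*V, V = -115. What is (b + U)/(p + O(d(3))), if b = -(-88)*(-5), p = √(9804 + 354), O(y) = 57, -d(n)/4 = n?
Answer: 384180/2303 - 6740*√10158/2303 ≈ -128.15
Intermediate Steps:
d(n) = -4*n
U = -19780 (U = 172*(-115) = -19780)
p = √10158 ≈ 100.79
b = -440 (b = -1*440 = -440)
(b + U)/(p + O(d(3))) = (-440 - 19780)/(√10158 + 57) = -20220/(57 + √10158)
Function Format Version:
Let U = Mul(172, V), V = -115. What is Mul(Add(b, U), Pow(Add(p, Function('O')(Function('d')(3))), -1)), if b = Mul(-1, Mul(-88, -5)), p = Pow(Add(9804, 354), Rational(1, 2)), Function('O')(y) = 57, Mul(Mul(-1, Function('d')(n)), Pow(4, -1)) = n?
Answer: Add(Rational(384180, 2303), Mul(Rational(-6740, 2303), Pow(10158, Rational(1, 2)))) ≈ -128.15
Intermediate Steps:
Function('d')(n) = Mul(-4, n)
U = -19780 (U = Mul(172, -115) = -19780)
p = Pow(10158, Rational(1, 2)) ≈ 100.79
b = -440 (b = Mul(-1, 440) = -440)
Mul(Add(b, U), Pow(Add(p, Function('O')(Function('d')(3))), -1)) = Mul(Add(-440, -19780), Pow(Add(Pow(10158, Rational(1, 2)), 57), -1)) = Mul(-20220, Pow(Add(57, Pow(10158, Rational(1, 2))), -1))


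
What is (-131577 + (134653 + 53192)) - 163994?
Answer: -107726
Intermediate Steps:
(-131577 + (134653 + 53192)) - 163994 = (-131577 + 187845) - 163994 = 56268 - 163994 = -107726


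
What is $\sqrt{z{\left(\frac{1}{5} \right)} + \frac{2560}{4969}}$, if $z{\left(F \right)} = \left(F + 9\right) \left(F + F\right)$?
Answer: $\frac{2 \sqrt{647396103}}{24845} \approx 2.0482$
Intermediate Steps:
$z{\left(F \right)} = 2 F \left(9 + F\right)$ ($z{\left(F \right)} = \left(9 + F\right) 2 F = 2 F \left(9 + F\right)$)
$\sqrt{z{\left(\frac{1}{5} \right)} + \frac{2560}{4969}} = \sqrt{\frac{2 \left(9 + \frac{1}{5}\right)}{5} + \frac{2560}{4969}} = \sqrt{2 \cdot \frac{1}{5} \left(9 + \frac{1}{5}\right) + 2560 \cdot \frac{1}{4969}} = \sqrt{2 \cdot \frac{1}{5} \cdot \frac{46}{5} + \frac{2560}{4969}} = \sqrt{\frac{92}{25} + \frac{2560}{4969}} = \sqrt{\frac{521148}{124225}} = \frac{2 \sqrt{647396103}}{24845}$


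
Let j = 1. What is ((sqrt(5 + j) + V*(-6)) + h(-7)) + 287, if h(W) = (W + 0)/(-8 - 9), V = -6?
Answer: 5498/17 + sqrt(6) ≈ 325.86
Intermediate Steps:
h(W) = -W/17 (h(W) = W/(-17) = W*(-1/17) = -W/17)
((sqrt(5 + j) + V*(-6)) + h(-7)) + 287 = ((sqrt(5 + 1) - 6*(-6)) - 1/17*(-7)) + 287 = ((sqrt(6) + 36) + 7/17) + 287 = ((36 + sqrt(6)) + 7/17) + 287 = (619/17 + sqrt(6)) + 287 = 5498/17 + sqrt(6)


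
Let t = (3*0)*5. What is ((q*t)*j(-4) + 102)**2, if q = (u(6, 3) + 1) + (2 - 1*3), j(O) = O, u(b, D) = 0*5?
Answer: 10404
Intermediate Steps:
u(b, D) = 0
q = 0 (q = (0 + 1) + (2 - 1*3) = 1 + (2 - 3) = 1 - 1 = 0)
t = 0 (t = 0*5 = 0)
((q*t)*j(-4) + 102)**2 = ((0*0)*(-4) + 102)**2 = (0*(-4) + 102)**2 = (0 + 102)**2 = 102**2 = 10404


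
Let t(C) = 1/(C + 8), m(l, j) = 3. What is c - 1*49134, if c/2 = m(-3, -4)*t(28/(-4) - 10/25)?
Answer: -49124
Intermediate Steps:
t(C) = 1/(8 + C)
c = 10 (c = 2*(3/(8 + (28/(-4) - 10/25))) = 2*(3/(8 + (28*(-¼) - 10*1/25))) = 2*(3/(8 + (-7 - ⅖))) = 2*(3/(8 - 37/5)) = 2*(3/(⅗)) = 2*(3*(5/3)) = 2*5 = 10)
c - 1*49134 = 10 - 1*49134 = 10 - 49134 = -49124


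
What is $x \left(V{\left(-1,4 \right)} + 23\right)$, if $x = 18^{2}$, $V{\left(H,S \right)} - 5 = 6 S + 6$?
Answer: $18792$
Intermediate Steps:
$V{\left(H,S \right)} = 11 + 6 S$ ($V{\left(H,S \right)} = 5 + \left(6 S + 6\right) = 5 + \left(6 + 6 S\right) = 11 + 6 S$)
$x = 324$
$x \left(V{\left(-1,4 \right)} + 23\right) = 324 \left(\left(11 + 6 \cdot 4\right) + 23\right) = 324 \left(\left(11 + 24\right) + 23\right) = 324 \left(35 + 23\right) = 324 \cdot 58 = 18792$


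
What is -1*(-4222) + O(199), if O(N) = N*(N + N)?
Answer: 83424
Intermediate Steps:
O(N) = 2*N² (O(N) = N*(2*N) = 2*N²)
-1*(-4222) + O(199) = -1*(-4222) + 2*199² = 4222 + 2*39601 = 4222 + 79202 = 83424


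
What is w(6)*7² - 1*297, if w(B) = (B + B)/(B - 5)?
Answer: 291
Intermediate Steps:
w(B) = 2*B/(-5 + B) (w(B) = (2*B)/(-5 + B) = 2*B/(-5 + B))
w(6)*7² - 1*297 = (2*6/(-5 + 6))*7² - 1*297 = (2*6/1)*49 - 297 = (2*6*1)*49 - 297 = 12*49 - 297 = 588 - 297 = 291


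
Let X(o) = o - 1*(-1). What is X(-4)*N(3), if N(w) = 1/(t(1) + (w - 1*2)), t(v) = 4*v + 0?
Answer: -⅗ ≈ -0.60000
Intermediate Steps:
t(v) = 4*v
N(w) = 1/(2 + w) (N(w) = 1/(4*1 + (w - 1*2)) = 1/(4 + (w - 2)) = 1/(4 + (-2 + w)) = 1/(2 + w))
X(o) = 1 + o (X(o) = o + 1 = 1 + o)
X(-4)*N(3) = (1 - 4)/(2 + 3) = -3/5 = -3*⅕ = -⅗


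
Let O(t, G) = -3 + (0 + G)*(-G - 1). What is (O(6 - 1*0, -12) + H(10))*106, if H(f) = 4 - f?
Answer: -14946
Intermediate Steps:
O(t, G) = -3 + G*(-1 - G)
(O(6 - 1*0, -12) + H(10))*106 = ((-3 - 1*(-12) - 1*(-12)²) + (4 - 1*10))*106 = ((-3 + 12 - 1*144) + (4 - 10))*106 = ((-3 + 12 - 144) - 6)*106 = (-135 - 6)*106 = -141*106 = -14946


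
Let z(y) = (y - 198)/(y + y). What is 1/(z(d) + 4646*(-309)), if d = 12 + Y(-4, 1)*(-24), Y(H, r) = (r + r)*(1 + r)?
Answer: -28/40197145 ≈ -6.9657e-7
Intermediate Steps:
Y(H, r) = 2*r*(1 + r) (Y(H, r) = (2*r)*(1 + r) = 2*r*(1 + r))
d = -84 (d = 12 + (2*1*(1 + 1))*(-24) = 12 + (2*1*2)*(-24) = 12 + 4*(-24) = 12 - 96 = -84)
z(y) = (-198 + y)/(2*y) (z(y) = (-198 + y)/((2*y)) = (-198 + y)*(1/(2*y)) = (-198 + y)/(2*y))
1/(z(d) + 4646*(-309)) = 1/((½)*(-198 - 84)/(-84) + 4646*(-309)) = 1/((½)*(-1/84)*(-282) - 1435614) = 1/(47/28 - 1435614) = 1/(-40197145/28) = -28/40197145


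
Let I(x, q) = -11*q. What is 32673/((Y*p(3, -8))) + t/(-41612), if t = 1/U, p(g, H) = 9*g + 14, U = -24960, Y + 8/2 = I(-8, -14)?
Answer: 1131177945037/212920281600 ≈ 5.3127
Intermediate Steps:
Y = 150 (Y = -4 - 11*(-14) = -4 + 154 = 150)
p(g, H) = 14 + 9*g
t = -1/24960 (t = 1/(-24960) = -1/24960 ≈ -4.0064e-5)
32673/((Y*p(3, -8))) + t/(-41612) = 32673/((150*(14 + 9*3))) - 1/24960/(-41612) = 32673/((150*(14 + 27))) - 1/24960*(-1/41612) = 32673/((150*41)) + 1/1038635520 = 32673/6150 + 1/1038635520 = 32673*(1/6150) + 1/1038635520 = 10891/2050 + 1/1038635520 = 1131177945037/212920281600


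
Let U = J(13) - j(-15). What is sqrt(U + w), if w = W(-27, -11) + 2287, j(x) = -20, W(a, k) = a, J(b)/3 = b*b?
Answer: sqrt(2787) ≈ 52.792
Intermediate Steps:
J(b) = 3*b**2 (J(b) = 3*(b*b) = 3*b**2)
w = 2260 (w = -27 + 2287 = 2260)
U = 527 (U = 3*13**2 - 1*(-20) = 3*169 + 20 = 507 + 20 = 527)
sqrt(U + w) = sqrt(527 + 2260) = sqrt(2787)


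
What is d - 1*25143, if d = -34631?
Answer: -59774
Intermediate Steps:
d - 1*25143 = -34631 - 1*25143 = -34631 - 25143 = -59774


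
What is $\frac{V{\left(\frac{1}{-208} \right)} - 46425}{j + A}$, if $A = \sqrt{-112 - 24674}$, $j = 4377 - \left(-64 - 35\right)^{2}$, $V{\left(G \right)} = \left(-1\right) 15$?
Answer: $\frac{13993920}{1635809} + \frac{69660 i \sqrt{34}}{1635809} \approx 8.5547 + 0.24831 i$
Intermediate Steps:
$V{\left(G \right)} = -15$
$j = -5424$ ($j = 4377 - \left(-99\right)^{2} = 4377 - 9801 = -5424$)
$A = 27 i \sqrt{34}$ ($A = \sqrt{-24786} = 27 i \sqrt{34} \approx 157.44 i$)
$\frac{V{\left(\frac{1}{-208} \right)} - 46425}{j + A} = \frac{-15 - 46425}{-5424 + 27 i \sqrt{34}} = - \frac{46440}{-5424 + 27 i \sqrt{34}}$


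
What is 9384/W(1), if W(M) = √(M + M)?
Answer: 4692*√2 ≈ 6635.5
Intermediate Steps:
W(M) = √2*√M (W(M) = √(2*M) = √2*√M)
9384/W(1) = 9384/((√2*√1)) = 9384/((√2*1)) = 9384/(√2) = 9384*(√2/2) = 4692*√2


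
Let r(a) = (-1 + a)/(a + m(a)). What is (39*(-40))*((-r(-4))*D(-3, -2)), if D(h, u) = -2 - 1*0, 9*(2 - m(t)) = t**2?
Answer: -70200/17 ≈ -4129.4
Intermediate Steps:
m(t) = 2 - t**2/9
D(h, u) = -2 (D(h, u) = -2 + 0 = -2)
r(a) = (-1 + a)/(2 + a - a**2/9) (r(a) = (-1 + a)/(a + (2 - a**2/9)) = (-1 + a)/(2 + a - a**2/9))
(39*(-40))*((-r(-4))*D(-3, -2)) = (39*(-40))*(-9*(-1 - 4)/(18 - 1*(-4)**2 + 9*(-4))*(-2)) = -1560*(-9*(-5)/(18 - 1*16 - 36))*(-2) = -1560*(-9*(-5)/(18 - 16 - 36))*(-2) = -1560*(-9*(-5)/(-34))*(-2) = -1560*(-9*(-1)*(-5)/34)*(-2) = -1560*(-1*45/34)*(-2) = -(-35100)*(-2)/17 = -1560*45/17 = -70200/17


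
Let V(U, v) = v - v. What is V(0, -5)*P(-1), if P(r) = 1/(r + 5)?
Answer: 0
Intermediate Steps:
V(U, v) = 0
P(r) = 1/(5 + r)
V(0, -5)*P(-1) = 0/(5 - 1) = 0/4 = 0*(¼) = 0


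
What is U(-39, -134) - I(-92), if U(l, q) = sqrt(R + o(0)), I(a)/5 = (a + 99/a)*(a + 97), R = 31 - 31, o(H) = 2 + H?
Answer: 214075/92 + sqrt(2) ≈ 2328.3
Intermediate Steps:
R = 0
I(a) = 5*(97 + a)*(a + 99/a) (I(a) = 5*((a + 99/a)*(a + 97)) = 5*((a + 99/a)*(97 + a)) = 5*((97 + a)*(a + 99/a)) = 5*(97 + a)*(a + 99/a))
U(l, q) = sqrt(2) (U(l, q) = sqrt(0 + (2 + 0)) = sqrt(0 + 2) = sqrt(2))
U(-39, -134) - I(-92) = sqrt(2) - (495 + 5*(-92)**2 + 485*(-92) + 48015/(-92)) = sqrt(2) - (495 + 5*8464 - 44620 + 48015*(-1/92)) = sqrt(2) - (495 + 42320 - 44620 - 48015/92) = sqrt(2) - 1*(-214075/92) = sqrt(2) + 214075/92 = 214075/92 + sqrt(2)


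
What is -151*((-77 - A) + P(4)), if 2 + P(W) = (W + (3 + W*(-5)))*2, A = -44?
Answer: 9211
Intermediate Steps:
P(W) = 4 - 8*W (P(W) = -2 + (W + (3 + W*(-5)))*2 = -2 + (W + (3 - 5*W))*2 = -2 + (3 - 4*W)*2 = -2 + (6 - 8*W) = 4 - 8*W)
-151*((-77 - A) + P(4)) = -151*((-77 - 1*(-44)) + (4 - 8*4)) = -151*((-77 + 44) + (4 - 32)) = -151*(-33 - 28) = -151*(-61) = 9211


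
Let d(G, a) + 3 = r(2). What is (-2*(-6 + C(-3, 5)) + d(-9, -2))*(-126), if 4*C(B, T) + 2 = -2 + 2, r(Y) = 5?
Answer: -1890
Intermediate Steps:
C(B, T) = -½ (C(B, T) = -½ + (-2 + 2)/4 = -½ + (¼)*0 = -½ + 0 = -½)
d(G, a) = 2 (d(G, a) = -3 + 5 = 2)
(-2*(-6 + C(-3, 5)) + d(-9, -2))*(-126) = (-2*(-6 - ½) + 2)*(-126) = (-2*(-13/2) + 2)*(-126) = (13 + 2)*(-126) = 15*(-126) = -1890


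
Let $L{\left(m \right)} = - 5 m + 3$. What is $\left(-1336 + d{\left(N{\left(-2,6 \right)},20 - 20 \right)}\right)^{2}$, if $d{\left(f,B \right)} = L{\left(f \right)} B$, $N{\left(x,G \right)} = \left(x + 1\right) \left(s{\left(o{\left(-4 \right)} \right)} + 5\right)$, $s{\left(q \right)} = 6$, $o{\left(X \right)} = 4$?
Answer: $1784896$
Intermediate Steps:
$L{\left(m \right)} = 3 - 5 m$
$N{\left(x,G \right)} = 11 + 11 x$ ($N{\left(x,G \right)} = \left(x + 1\right) \left(6 + 5\right) = \left(1 + x\right) 11 = 11 + 11 x$)
$d{\left(f,B \right)} = B \left(3 - 5 f\right)$ ($d{\left(f,B \right)} = \left(3 - 5 f\right) B = B \left(3 - 5 f\right)$)
$\left(-1336 + d{\left(N{\left(-2,6 \right)},20 - 20 \right)}\right)^{2} = \left(-1336 + \left(20 - 20\right) \left(3 - 5 \left(11 + 11 \left(-2\right)\right)\right)\right)^{2} = \left(-1336 + \left(20 - 20\right) \left(3 - 5 \left(11 - 22\right)\right)\right)^{2} = \left(-1336 + 0 \left(3 - -55\right)\right)^{2} = \left(-1336 + 0 \left(3 + 55\right)\right)^{2} = \left(-1336 + 0 \cdot 58\right)^{2} = \left(-1336 + 0\right)^{2} = \left(-1336\right)^{2} = 1784896$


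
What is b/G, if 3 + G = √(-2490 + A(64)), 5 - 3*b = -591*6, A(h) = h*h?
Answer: 3551/1597 + 3551*√1606/4791 ≈ 31.926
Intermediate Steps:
A(h) = h²
b = 3551/3 (b = 5/3 - (-197)*6 = 5/3 - ⅓*(-3546) = 5/3 + 1182 = 3551/3 ≈ 1183.7)
G = -3 + √1606 (G = -3 + √(-2490 + 64²) = -3 + √(-2490 + 4096) = -3 + √1606 ≈ 37.075)
b/G = 3551/(3*(-3 + √1606))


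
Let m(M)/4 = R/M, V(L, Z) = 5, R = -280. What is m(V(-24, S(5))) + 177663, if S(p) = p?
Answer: 177439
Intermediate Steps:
m(M) = -1120/M (m(M) = 4*(-280/M) = -1120/M)
m(V(-24, S(5))) + 177663 = -1120/5 + 177663 = -1120*1/5 + 177663 = -224 + 177663 = 177439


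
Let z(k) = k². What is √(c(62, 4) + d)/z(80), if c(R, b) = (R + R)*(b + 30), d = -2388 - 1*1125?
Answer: √703/6400 ≈ 0.0041428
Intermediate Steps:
d = -3513 (d = -2388 - 1125 = -3513)
c(R, b) = 2*R*(30 + b) (c(R, b) = (2*R)*(30 + b) = 2*R*(30 + b))
√(c(62, 4) + d)/z(80) = √(2*62*(30 + 4) - 3513)/(80²) = √(2*62*34 - 3513)/6400 = √(4216 - 3513)*(1/6400) = √703*(1/6400) = √703/6400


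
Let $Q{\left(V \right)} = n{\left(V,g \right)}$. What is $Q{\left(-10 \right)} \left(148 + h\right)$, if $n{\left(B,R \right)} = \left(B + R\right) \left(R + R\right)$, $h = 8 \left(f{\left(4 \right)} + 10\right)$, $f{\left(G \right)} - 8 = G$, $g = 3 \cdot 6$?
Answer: $93312$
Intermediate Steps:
$g = 18$
$f{\left(G \right)} = 8 + G$
$h = 176$ ($h = 8 \left(\left(8 + 4\right) + 10\right) = 8 \left(12 + 10\right) = 8 \cdot 22 = 176$)
$n{\left(B,R \right)} = 2 R \left(B + R\right)$ ($n{\left(B,R \right)} = \left(B + R\right) 2 R = 2 R \left(B + R\right)$)
$Q{\left(V \right)} = 648 + 36 V$ ($Q{\left(V \right)} = 2 \cdot 18 \left(V + 18\right) = 2 \cdot 18 \left(18 + V\right) = 648 + 36 V$)
$Q{\left(-10 \right)} \left(148 + h\right) = \left(648 + 36 \left(-10\right)\right) \left(148 + 176\right) = \left(648 - 360\right) 324 = 288 \cdot 324 = 93312$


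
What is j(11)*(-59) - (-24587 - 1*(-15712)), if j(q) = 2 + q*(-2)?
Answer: 10055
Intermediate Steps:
j(q) = 2 - 2*q
j(11)*(-59) - (-24587 - 1*(-15712)) = (2 - 2*11)*(-59) - (-24587 - 1*(-15712)) = (2 - 22)*(-59) - (-24587 + 15712) = -20*(-59) - 1*(-8875) = 1180 + 8875 = 10055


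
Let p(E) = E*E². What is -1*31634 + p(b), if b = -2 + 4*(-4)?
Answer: -37466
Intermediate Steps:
b = -18 (b = -2 - 16 = -18)
p(E) = E³
-1*31634 + p(b) = -1*31634 + (-18)³ = -31634 - 5832 = -37466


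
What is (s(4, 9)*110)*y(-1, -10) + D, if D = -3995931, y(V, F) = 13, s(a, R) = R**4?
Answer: 5386299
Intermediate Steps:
(s(4, 9)*110)*y(-1, -10) + D = (9**4*110)*13 - 3995931 = (6561*110)*13 - 3995931 = 721710*13 - 3995931 = 9382230 - 3995931 = 5386299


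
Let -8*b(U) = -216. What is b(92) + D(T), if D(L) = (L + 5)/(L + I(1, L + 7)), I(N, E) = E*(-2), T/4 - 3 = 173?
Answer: 18677/718 ≈ 26.013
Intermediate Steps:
b(U) = 27 (b(U) = -⅛*(-216) = 27)
T = 704 (T = 12 + 4*173 = 12 + 692 = 704)
I(N, E) = -2*E
D(L) = (5 + L)/(-14 - L) (D(L) = (L + 5)/(L - 2*(L + 7)) = (5 + L)/(L - 2*(7 + L)) = (5 + L)/(L + (-14 - 2*L)) = (5 + L)/(-14 - L))
b(92) + D(T) = 27 + (5 + 704)/(-14 - 1*704) = 27 + 709/(-14 - 704) = 27 + 709/(-718) = 27 - 1/718*709 = 27 - 709/718 = 18677/718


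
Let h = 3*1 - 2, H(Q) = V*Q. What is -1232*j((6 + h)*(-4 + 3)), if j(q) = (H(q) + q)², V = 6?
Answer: -2958032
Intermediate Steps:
H(Q) = 6*Q
h = 1 (h = 3 - 2 = 1)
j(q) = 49*q² (j(q) = (6*q + q)² = (7*q)² = 49*q²)
-1232*j((6 + h)*(-4 + 3)) = -60368*((6 + 1)*(-4 + 3))² = -60368*(7*(-1))² = -60368*(-7)² = -60368*49 = -1232*2401 = -2958032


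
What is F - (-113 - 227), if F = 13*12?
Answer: 496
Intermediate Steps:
F = 156
F - (-113 - 227) = 156 - (-113 - 227) = 156 - 1*(-340) = 156 + 340 = 496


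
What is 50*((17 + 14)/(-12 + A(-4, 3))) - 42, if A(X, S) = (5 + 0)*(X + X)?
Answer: -1867/26 ≈ -71.808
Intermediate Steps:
A(X, S) = 10*X (A(X, S) = 5*(2*X) = 10*X)
50*((17 + 14)/(-12 + A(-4, 3))) - 42 = 50*((17 + 14)/(-12 + 10*(-4))) - 42 = 50*(31/(-12 - 40)) - 42 = 50*(31/(-52)) - 42 = 50*(31*(-1/52)) - 42 = 50*(-31/52) - 42 = -775/26 - 42 = -1867/26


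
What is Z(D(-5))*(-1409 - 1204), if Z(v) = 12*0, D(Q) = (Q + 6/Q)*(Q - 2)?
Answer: 0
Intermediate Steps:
D(Q) = (-2 + Q)*(Q + 6/Q) (D(Q) = (Q + 6/Q)*(-2 + Q) = (-2 + Q)*(Q + 6/Q))
Z(v) = 0
Z(D(-5))*(-1409 - 1204) = 0*(-1409 - 1204) = 0*(-2613) = 0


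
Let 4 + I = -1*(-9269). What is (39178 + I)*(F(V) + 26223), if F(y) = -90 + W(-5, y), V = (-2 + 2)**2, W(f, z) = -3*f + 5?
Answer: 1266929779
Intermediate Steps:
I = 9265 (I = -4 - 1*(-9269) = -4 + 9269 = 9265)
W(f, z) = 5 - 3*f
V = 0 (V = 0**2 = 0)
F(y) = -70 (F(y) = -90 + (5 - 3*(-5)) = -90 + (5 + 15) = -90 + 20 = -70)
(39178 + I)*(F(V) + 26223) = (39178 + 9265)*(-70 + 26223) = 48443*26153 = 1266929779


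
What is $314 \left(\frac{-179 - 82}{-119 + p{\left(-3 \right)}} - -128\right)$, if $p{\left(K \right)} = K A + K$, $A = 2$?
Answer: $\frac{2613265}{64} \approx 40832.0$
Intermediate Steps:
$p{\left(K \right)} = 3 K$ ($p{\left(K \right)} = K 2 + K = 2 K + K = 3 K$)
$314 \left(\frac{-179 - 82}{-119 + p{\left(-3 \right)}} - -128\right) = 314 \left(\frac{-179 - 82}{-119 + 3 \left(-3\right)} - -128\right) = 314 \left(- \frac{261}{-119 - 9} + 128\right) = 314 \left(- \frac{261}{-128} + 128\right) = 314 \left(\left(-261\right) \left(- \frac{1}{128}\right) + 128\right) = 314 \left(\frac{261}{128} + 128\right) = 314 \cdot \frac{16645}{128} = \frac{2613265}{64}$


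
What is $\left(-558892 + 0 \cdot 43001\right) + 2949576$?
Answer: $2390684$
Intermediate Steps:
$\left(-558892 + 0 \cdot 43001\right) + 2949576 = \left(-558892 + 0\right) + 2949576 = -558892 + 2949576 = 2390684$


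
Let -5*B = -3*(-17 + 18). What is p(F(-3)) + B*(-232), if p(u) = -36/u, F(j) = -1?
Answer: -516/5 ≈ -103.20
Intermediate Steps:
B = 3/5 (B = -(-3)*(-17 + 18)/5 = -(-3)/5 = -1/5*(-3) = 3/5 ≈ 0.60000)
p(F(-3)) + B*(-232) = -36/(-1) + (3/5)*(-232) = -36*(-1) - 696/5 = 36 - 696/5 = -516/5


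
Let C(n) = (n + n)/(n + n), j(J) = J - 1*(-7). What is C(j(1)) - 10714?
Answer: -10713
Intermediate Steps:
j(J) = 7 + J (j(J) = J + 7 = 7 + J)
C(n) = 1 (C(n) = (2*n)/((2*n)) = (2*n)*(1/(2*n)) = 1)
C(j(1)) - 10714 = 1 - 10714 = -10713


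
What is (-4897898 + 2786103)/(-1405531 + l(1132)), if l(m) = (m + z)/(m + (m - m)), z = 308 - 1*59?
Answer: 2390551940/1591059711 ≈ 1.5025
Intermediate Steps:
z = 249 (z = 308 - 59 = 249)
l(m) = (249 + m)/m (l(m) = (m + 249)/(m + (m - m)) = (249 + m)/(m + 0) = (249 + m)/m)
(-4897898 + 2786103)/(-1405531 + l(1132)) = (-4897898 + 2786103)/(-1405531 + (249 + 1132)/1132) = -2111795/(-1405531 + (1/1132)*1381) = -2111795/(-1405531 + 1381/1132) = -2111795/(-1591059711/1132) = -2111795*(-1132/1591059711) = 2390551940/1591059711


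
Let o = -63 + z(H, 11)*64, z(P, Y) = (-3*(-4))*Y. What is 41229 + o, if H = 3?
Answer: 49614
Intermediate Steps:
z(P, Y) = 12*Y
o = 8385 (o = -63 + (12*11)*64 = -63 + 132*64 = -63 + 8448 = 8385)
41229 + o = 41229 + 8385 = 49614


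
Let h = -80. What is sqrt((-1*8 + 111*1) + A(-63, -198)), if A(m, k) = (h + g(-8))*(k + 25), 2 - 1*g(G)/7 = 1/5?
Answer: 8*sqrt(4595)/5 ≈ 108.46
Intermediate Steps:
g(G) = 63/5 (g(G) = 14 - 7/5 = 63/5)
A(m, k) = -1685 - 337*k/5 (A(m, k) = (-80 + 63/5)*(k + 25) = -337*(25 + k)/5 = -1685 - 337*k/5)
sqrt((-1*8 + 111*1) + A(-63, -198)) = sqrt((-1*8 + 111*1) + (-1685 - 337/5*(-198))) = sqrt((-8 + 111) + (-1685 + 66726/5)) = sqrt(103 + 58301/5) = sqrt(58816/5) = 8*sqrt(4595)/5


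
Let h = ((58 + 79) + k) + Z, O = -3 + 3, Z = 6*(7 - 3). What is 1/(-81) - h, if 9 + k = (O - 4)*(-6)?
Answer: -14257/81 ≈ -176.01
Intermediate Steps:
Z = 24 (Z = 6*4 = 24)
O = 0
k = 15 (k = -9 + (0 - 4)*(-6) = -9 - 4*(-6) = -9 + 24 = 15)
h = 176 (h = ((58 + 79) + 15) + 24 = (137 + 15) + 24 = 152 + 24 = 176)
1/(-81) - h = 1/(-81) - 1*176 = -1/81 - 176 = -14257/81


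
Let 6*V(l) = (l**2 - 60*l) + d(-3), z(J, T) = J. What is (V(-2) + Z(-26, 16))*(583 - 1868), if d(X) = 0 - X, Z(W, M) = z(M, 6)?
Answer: -286555/6 ≈ -47759.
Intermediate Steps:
Z(W, M) = M
d(X) = -X
V(l) = 1/2 - 10*l + l**2/6 (V(l) = ((l**2 - 60*l) - 1*(-3))/6 = ((l**2 - 60*l) + 3)/6 = (3 + l**2 - 60*l)/6 = 1/2 - 10*l + l**2/6)
(V(-2) + Z(-26, 16))*(583 - 1868) = ((1/2 - 10*(-2) + (1/6)*(-2)**2) + 16)*(583 - 1868) = ((1/2 + 20 + (1/6)*4) + 16)*(-1285) = ((1/2 + 20 + 2/3) + 16)*(-1285) = (127/6 + 16)*(-1285) = (223/6)*(-1285) = -286555/6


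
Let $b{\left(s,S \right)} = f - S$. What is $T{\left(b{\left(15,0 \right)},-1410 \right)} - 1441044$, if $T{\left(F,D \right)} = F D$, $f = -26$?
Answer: $-1404384$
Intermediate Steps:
$b{\left(s,S \right)} = -26 - S$
$T{\left(F,D \right)} = D F$
$T{\left(b{\left(15,0 \right)},-1410 \right)} - 1441044 = - 1410 \left(-26 - 0\right) - 1441044 = - 1410 \left(-26 + 0\right) - 1441044 = \left(-1410\right) \left(-26\right) - 1441044 = 36660 - 1441044 = -1404384$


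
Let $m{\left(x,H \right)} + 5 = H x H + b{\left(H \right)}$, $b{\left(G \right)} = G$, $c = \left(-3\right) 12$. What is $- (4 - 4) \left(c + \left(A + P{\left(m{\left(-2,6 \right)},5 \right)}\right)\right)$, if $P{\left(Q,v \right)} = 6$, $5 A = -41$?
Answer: $0$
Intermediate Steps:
$c = -36$
$A = - \frac{41}{5}$ ($A = \frac{1}{5} \left(-41\right) = - \frac{41}{5} \approx -8.2$)
$m{\left(x,H \right)} = -5 + H + x H^{2}$ ($m{\left(x,H \right)} = -5 + \left(H x H + H\right) = -5 + \left(x H^{2} + H\right) = -5 + \left(H + x H^{2}\right) = -5 + H + x H^{2}$)
$- (4 - 4) \left(c + \left(A + P{\left(m{\left(-2,6 \right)},5 \right)}\right)\right) = - (4 - 4) \left(-36 + \left(- \frac{41}{5} + 6\right)\right) = \left(-1\right) 0 \left(-36 - \frac{11}{5}\right) = 0 \left(- \frac{191}{5}\right) = 0$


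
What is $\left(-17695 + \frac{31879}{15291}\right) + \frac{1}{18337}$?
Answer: $- \frac{4960935350051}{280391067} \approx -17693.0$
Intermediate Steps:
$\left(-17695 + \frac{31879}{15291}\right) + \frac{1}{18337} = - \frac{270542366}{15291} + \frac{1}{18337} = - \frac{4960935350051}{280391067}$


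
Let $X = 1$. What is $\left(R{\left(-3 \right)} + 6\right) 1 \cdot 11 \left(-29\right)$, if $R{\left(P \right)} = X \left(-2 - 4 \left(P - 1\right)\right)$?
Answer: $-6380$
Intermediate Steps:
$R{\left(P \right)} = 2 - 4 P$ ($R{\left(P \right)} = 1 \left(-2 - 4 \left(P - 1\right)\right) = 1 \left(-2 - 4 \left(-1 + P\right)\right) = 1 \left(-2 - \left(-4 + 4 P\right)\right) = 1 \left(2 - 4 P\right) = 2 - 4 P$)
$\left(R{\left(-3 \right)} + 6\right) 1 \cdot 11 \left(-29\right) = \left(\left(2 - -12\right) + 6\right) 1 \cdot 11 \left(-29\right) = \left(\left(2 + 12\right) + 6\right) 1 \cdot 11 \left(-29\right) = \left(14 + 6\right) 1 \cdot 11 \left(-29\right) = 20 \cdot 1 \cdot 11 \left(-29\right) = 20 \cdot 11 \left(-29\right) = 220 \left(-29\right) = -6380$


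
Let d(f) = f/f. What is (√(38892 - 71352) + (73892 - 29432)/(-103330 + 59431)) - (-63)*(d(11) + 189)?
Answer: 175142190/14633 + 2*I*√8115 ≈ 11969.0 + 180.17*I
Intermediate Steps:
d(f) = 1
(√(38892 - 71352) + (73892 - 29432)/(-103330 + 59431)) - (-63)*(d(11) + 189) = (√(38892 - 71352) + (73892 - 29432)/(-103330 + 59431)) - (-63)*(1 + 189) = (√(-32460) + 44460/(-43899)) - (-63)*190 = (2*I*√8115 + 44460*(-1/43899)) - 1*(-11970) = (2*I*√8115 - 14820/14633) + 11970 = (-14820/14633 + 2*I*√8115) + 11970 = 175142190/14633 + 2*I*√8115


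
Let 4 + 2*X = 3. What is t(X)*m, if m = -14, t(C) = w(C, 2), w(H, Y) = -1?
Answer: 14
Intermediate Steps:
X = -½ (X = -2 + (½)*3 = -2 + 3/2 = -½ ≈ -0.50000)
t(C) = -1
t(X)*m = -1*(-14) = 14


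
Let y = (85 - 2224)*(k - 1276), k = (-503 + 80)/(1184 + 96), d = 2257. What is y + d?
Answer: 3497379677/1280 ≈ 2.7323e+6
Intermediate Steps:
k = -423/1280 ≈ -0.33047
y = 3494490717/1280 (y = (85 - 2224)*(-423/1280 - 1276) = -2139*(-1633703/1280) = 3494490717/1280 ≈ 2.7301e+6)
y + d = 3494490717/1280 + 2257 = 3497379677/1280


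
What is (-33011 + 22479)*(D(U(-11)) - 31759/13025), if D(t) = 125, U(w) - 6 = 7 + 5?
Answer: -16812926712/13025 ≈ -1.2908e+6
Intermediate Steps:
U(w) = 18 (U(w) = 6 + (7 + 5) = 6 + 12 = 18)
(-33011 + 22479)*(D(U(-11)) - 31759/13025) = (-33011 + 22479)*(125 - 31759/13025) = -10532*(125 - 31759*1/13025) = -10532*(125 - 31759/13025) = -10532*1596366/13025 = -16812926712/13025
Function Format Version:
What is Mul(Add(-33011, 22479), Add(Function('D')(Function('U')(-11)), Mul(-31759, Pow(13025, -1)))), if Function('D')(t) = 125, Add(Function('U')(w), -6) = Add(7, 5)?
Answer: Rational(-16812926712, 13025) ≈ -1.2908e+6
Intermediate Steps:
Function('U')(w) = 18 (Function('U')(w) = Add(6, Add(7, 5)) = Add(6, 12) = 18)
Mul(Add(-33011, 22479), Add(Function('D')(Function('U')(-11)), Mul(-31759, Pow(13025, -1)))) = Mul(Add(-33011, 22479), Add(125, Mul(-31759, Pow(13025, -1)))) = Mul(-10532, Add(125, Mul(-31759, Rational(1, 13025)))) = Mul(-10532, Add(125, Rational(-31759, 13025))) = Mul(-10532, Rational(1596366, 13025)) = Rational(-16812926712, 13025)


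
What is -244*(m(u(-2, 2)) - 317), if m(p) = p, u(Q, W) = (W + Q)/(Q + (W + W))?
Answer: 77348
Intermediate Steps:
u(Q, W) = (Q + W)/(Q + 2*W)
-244*(m(u(-2, 2)) - 317) = -244*((-2 + 2)/(-2 + 2*2) - 317) = -244*(0/(-2 + 4) - 317) = -244*(0/2 - 317) = -244*((1/2)*0 - 317) = -244*(0 - 317) = -244*(-317) = 77348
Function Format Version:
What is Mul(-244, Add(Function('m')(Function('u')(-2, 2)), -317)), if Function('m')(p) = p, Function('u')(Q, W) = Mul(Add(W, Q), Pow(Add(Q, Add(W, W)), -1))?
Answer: 77348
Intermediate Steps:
Function('u')(Q, W) = Mul(Pow(Add(Q, Mul(2, W)), -1), Add(Q, W)) (Function('u')(Q, W) = Mul(Add(Q, W), Pow(Add(Q, Mul(2, W)), -1)) = Mul(Pow(Add(Q, Mul(2, W)), -1), Add(Q, W)))
Mul(-244, Add(Function('m')(Function('u')(-2, 2)), -317)) = Mul(-244, Add(Mul(Pow(Add(-2, Mul(2, 2)), -1), Add(-2, 2)), -317)) = Mul(-244, Add(Mul(Pow(Add(-2, 4), -1), 0), -317)) = Mul(-244, Add(Mul(Pow(2, -1), 0), -317)) = Mul(-244, Add(Mul(Rational(1, 2), 0), -317)) = Mul(-244, Add(0, -317)) = Mul(-244, -317) = 77348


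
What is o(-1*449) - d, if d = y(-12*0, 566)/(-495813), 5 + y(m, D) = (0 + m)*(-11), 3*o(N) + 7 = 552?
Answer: 30024230/165271 ≈ 181.67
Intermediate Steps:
o(N) = 545/3 (o(N) = -7/3 + (1/3)*552 = -7/3 + 184 = 545/3)
y(m, D) = -5 - 11*m (y(m, D) = -5 + (0 + m)*(-11) = -5 + m*(-11) = -5 - 11*m)
d = 5/495813 (d = (-5 - (-132)*0)/(-495813) = (-5 - 11*0)*(-1/495813) = (-5 + 0)*(-1/495813) = -5*(-1/495813) = 5/495813 ≈ 1.0084e-5)
o(-1*449) - d = 545/3 - 1*5/495813 = 545/3 - 5/495813 = 30024230/165271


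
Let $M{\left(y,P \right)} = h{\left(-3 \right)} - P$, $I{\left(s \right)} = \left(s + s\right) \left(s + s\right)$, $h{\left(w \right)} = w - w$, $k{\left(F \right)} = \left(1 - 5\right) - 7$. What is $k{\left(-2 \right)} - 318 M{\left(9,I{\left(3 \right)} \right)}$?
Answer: $11437$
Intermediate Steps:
$k{\left(F \right)} = -11$ ($k{\left(F \right)} = -4 - 7 = -11$)
$h{\left(w \right)} = 0$
$I{\left(s \right)} = 4 s^{2}$ ($I{\left(s \right)} = 2 s 2 s = 4 s^{2}$)
$M{\left(y,P \right)} = - P$ ($M{\left(y,P \right)} = 0 - P = - P$)
$k{\left(-2 \right)} - 318 M{\left(9,I{\left(3 \right)} \right)} = -11 - 318 \left(- 4 \cdot 3^{2}\right) = -11 - 318 \left(- 4 \cdot 9\right) = -11 - 318 \left(\left(-1\right) 36\right) = -11 - -11448 = -11 + 11448 = 11437$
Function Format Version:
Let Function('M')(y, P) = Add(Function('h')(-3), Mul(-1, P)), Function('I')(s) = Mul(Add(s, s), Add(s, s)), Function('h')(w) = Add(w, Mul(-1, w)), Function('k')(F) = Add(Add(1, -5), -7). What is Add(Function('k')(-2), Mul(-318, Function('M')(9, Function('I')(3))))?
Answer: 11437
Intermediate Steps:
Function('k')(F) = -11 (Function('k')(F) = Add(-4, -7) = -11)
Function('h')(w) = 0
Function('I')(s) = Mul(4, Pow(s, 2)) (Function('I')(s) = Mul(Mul(2, s), Mul(2, s)) = Mul(4, Pow(s, 2)))
Function('M')(y, P) = Mul(-1, P) (Function('M')(y, P) = Add(0, Mul(-1, P)) = Mul(-1, P))
Add(Function('k')(-2), Mul(-318, Function('M')(9, Function('I')(3)))) = Add(-11, Mul(-318, Mul(-1, Mul(4, Pow(3, 2))))) = Add(-11, Mul(-318, Mul(-1, Mul(4, 9)))) = Add(-11, Mul(-318, Mul(-1, 36))) = Add(-11, Mul(-318, -36)) = Add(-11, 11448) = 11437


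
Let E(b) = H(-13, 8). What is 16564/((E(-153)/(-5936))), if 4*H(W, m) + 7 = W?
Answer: 98323904/5 ≈ 1.9665e+7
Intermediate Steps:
H(W, m) = -7/4 + W/4
E(b) = -5 (E(b) = -7/4 + (1/4)*(-13) = -7/4 - 13/4 = -5)
16564/((E(-153)/(-5936))) = 16564/((-5/(-5936))) = 16564/((-5*(-1/5936))) = 16564/(5/5936) = 16564*(5936/5) = 98323904/5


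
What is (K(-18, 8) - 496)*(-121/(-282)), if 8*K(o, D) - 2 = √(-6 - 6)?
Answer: -79981/376 + 121*I*√3/1128 ≈ -212.72 + 0.1858*I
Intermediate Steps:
K(o, D) = ¼ + I*√3/4 (K(o, D) = ¼ + √(-6 - 6)/8 = ¼ + √(-12)/8 = ¼ + (2*I*√3)/8 = ¼ + I*√3/4)
(K(-18, 8) - 496)*(-121/(-282)) = ((¼ + I*√3/4) - 496)*(-121/(-282)) = (-1983/4 + I*√3/4)*(-121*(-1/282)) = (-1983/4 + I*√3/4)*(121/282) = -79981/376 + 121*I*√3/1128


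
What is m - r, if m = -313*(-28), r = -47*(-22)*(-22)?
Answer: 31512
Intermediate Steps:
r = -22748 (r = 1034*(-22) = -22748)
m = 8764
m - r = 8764 - 1*(-22748) = 8764 + 22748 = 31512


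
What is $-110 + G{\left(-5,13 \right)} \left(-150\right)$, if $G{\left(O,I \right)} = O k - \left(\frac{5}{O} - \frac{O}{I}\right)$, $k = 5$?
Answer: $\frac{46120}{13} \approx 3547.7$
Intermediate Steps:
$G{\left(O,I \right)} = - \frac{5}{O} + 5 O + \frac{O}{I}$ ($G{\left(O,I \right)} = O 5 - \left(\frac{5}{O} - \frac{O}{I}\right) = 5 O - \left(\frac{5}{O} - \frac{O}{I}\right) = - \frac{5}{O} + 5 O + \frac{O}{I}$)
$-110 + G{\left(-5,13 \right)} \left(-150\right) = -110 + \left(- \frac{5}{-5} + 5 \left(-5\right) - \frac{5}{13}\right) \left(-150\right) = -110 + \left(\left(-5\right) \left(- \frac{1}{5}\right) - 25 - \frac{5}{13}\right) \left(-150\right) = -110 + \left(1 - 25 - \frac{5}{13}\right) \left(-150\right) = -110 - - \frac{47550}{13} = -110 + \frac{47550}{13} = \frac{46120}{13}$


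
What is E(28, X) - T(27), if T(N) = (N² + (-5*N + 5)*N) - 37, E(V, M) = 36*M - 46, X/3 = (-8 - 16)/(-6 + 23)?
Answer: 44532/17 ≈ 2619.5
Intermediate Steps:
X = -72/17 (X = 3*((-8 - 16)/(-6 + 23)) = 3*(-24/17) = -72/17 ≈ -4.2353)
E(V, M) = -46 + 36*M
T(N) = -37 + N² + N*(5 - 5*N) (T(N) = (N² + (5 - 5*N)*N) - 37 = (N² + N*(5 - 5*N)) - 37 = -37 + N² + N*(5 - 5*N))
E(28, X) - T(27) = (-46 + 36*(-72/17)) - (-37 - 4*27² + 5*27) = (-46 - 2592/17) - (-37 - 4*729 + 135) = -3374/17 - (-37 - 2916 + 135) = -3374/17 - 1*(-2818) = -3374/17 + 2818 = 44532/17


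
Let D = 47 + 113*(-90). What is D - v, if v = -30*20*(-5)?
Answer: -13123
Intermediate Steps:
D = -10123 (D = 47 - 10170 = -10123)
v = 3000 (v = -600*(-5) = 3000)
D - v = -10123 - 1*3000 = -10123 - 3000 = -13123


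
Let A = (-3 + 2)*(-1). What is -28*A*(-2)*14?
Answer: 784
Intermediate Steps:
A = 1 (A = -1*(-1) = 1)
-28*A*(-2)*14 = -28*(-2)*14 = 56*14 = 784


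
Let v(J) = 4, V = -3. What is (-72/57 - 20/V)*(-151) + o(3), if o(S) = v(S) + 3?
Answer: -46109/57 ≈ -808.93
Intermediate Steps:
o(S) = 7 (o(S) = 4 + 3 = 7)
(-72/57 - 20/V)*(-151) + o(3) = (-72/57 - 20/(-3))*(-151) + 7 = (-72*1/57 - 20*(-⅓))*(-151) + 7 = (-24/19 + 20/3)*(-151) + 7 = (308/57)*(-151) + 7 = -46508/57 + 7 = -46109/57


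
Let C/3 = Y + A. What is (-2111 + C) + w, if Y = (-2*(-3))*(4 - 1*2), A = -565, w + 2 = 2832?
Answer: -940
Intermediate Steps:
w = 2830 (w = -2 + 2832 = 2830)
Y = 12 (Y = 6*(4 - 2) = 6*2 = 12)
C = -1659 (C = 3*(12 - 565) = 3*(-553) = -1659)
(-2111 + C) + w = (-2111 - 1659) + 2830 = -3770 + 2830 = -940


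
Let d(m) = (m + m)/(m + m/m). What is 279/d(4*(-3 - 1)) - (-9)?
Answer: 4473/32 ≈ 139.78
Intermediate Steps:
d(m) = 2*m/(1 + m) (d(m) = (2*m)/(m + 1) = (2*m)/(1 + m) = 2*m/(1 + m))
279/d(4*(-3 - 1)) - (-9) = 279/((2*(4*(-3 - 1))/(1 + 4*(-3 - 1)))) - (-9) = 279/((2*(4*(-4))/(1 + 4*(-4)))) - 1*(-9) = 279/((2*(-16)/(1 - 16))) + 9 = 279/((2*(-16)/(-15))) + 9 = 279/((2*(-16)*(-1/15))) + 9 = 279/(32/15) + 9 = 279*(15/32) + 9 = 4185/32 + 9 = 4473/32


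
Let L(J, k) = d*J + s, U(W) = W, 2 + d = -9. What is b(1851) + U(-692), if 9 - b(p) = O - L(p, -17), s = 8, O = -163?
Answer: -20873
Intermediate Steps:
d = -11 (d = -2 - 9 = -11)
L(J, k) = 8 - 11*J (L(J, k) = -11*J + 8 = 8 - 11*J)
b(p) = 180 - 11*p (b(p) = 9 - (-163 - (8 - 11*p)) = 9 - (-163 + (-8 + 11*p)) = 9 - (-171 + 11*p) = 9 + (171 - 11*p) = 180 - 11*p)
b(1851) + U(-692) = (180 - 11*1851) - 692 = (180 - 20361) - 692 = -20181 - 692 = -20873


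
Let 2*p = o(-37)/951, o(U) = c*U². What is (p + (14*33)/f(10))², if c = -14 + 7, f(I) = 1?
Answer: 755406077881/3617604 ≈ 2.0881e+5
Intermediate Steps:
c = -7
o(U) = -7*U²
p = -9583/1902 (p = (-7*(-37)²/951)/2 = (-7*1369*(1/951))/2 = (-9583*1/951)/2 = (½)*(-9583/951) = -9583/1902 ≈ -5.0384)
(p + (14*33)/f(10))² = (-9583/1902 + (14*33)/1)² = (-9583/1902 + 462*1)² = (-9583/1902 + 462)² = (869141/1902)² = 755406077881/3617604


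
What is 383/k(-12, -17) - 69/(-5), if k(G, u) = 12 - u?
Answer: 3916/145 ≈ 27.007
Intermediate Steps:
383/k(-12, -17) - 69/(-5) = 383/(12 - 1*(-17)) - 69/(-5) = 383/(12 + 17) - 69*(-⅕) = 383/29 + 69/5 = 3916/145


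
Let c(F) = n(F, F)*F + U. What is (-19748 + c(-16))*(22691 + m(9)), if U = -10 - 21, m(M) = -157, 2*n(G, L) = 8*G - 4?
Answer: -421904082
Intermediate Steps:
n(G, L) = -2 + 4*G (n(G, L) = (8*G - 4)/2 = (-4 + 8*G)/2 = -2 + 4*G)
U = -31
c(F) = -31 + F*(-2 + 4*F) (c(F) = (-2 + 4*F)*F - 31 = F*(-2 + 4*F) - 31 = -31 + F*(-2 + 4*F))
(-19748 + c(-16))*(22691 + m(9)) = (-19748 + (-31 + 2*(-16)*(-1 + 2*(-16))))*(22691 - 157) = (-19748 + (-31 + 2*(-16)*(-1 - 32)))*22534 = (-19748 + (-31 + 2*(-16)*(-33)))*22534 = (-19748 + (-31 + 1056))*22534 = (-19748 + 1025)*22534 = -18723*22534 = -421904082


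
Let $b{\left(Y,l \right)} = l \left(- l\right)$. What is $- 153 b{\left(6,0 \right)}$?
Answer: $0$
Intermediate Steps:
$b{\left(Y,l \right)} = - l^{2}$
$- 153 b{\left(6,0 \right)} = - 153 \left(- 0^{2}\right) = - 153 \left(\left(-1\right) 0\right) = - 153 \cdot 0 = \left(-1\right) 0 = 0$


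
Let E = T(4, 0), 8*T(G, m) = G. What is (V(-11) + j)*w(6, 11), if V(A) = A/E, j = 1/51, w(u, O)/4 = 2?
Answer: -8968/51 ≈ -175.84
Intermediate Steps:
T(G, m) = G/8
E = ½ (E = (⅛)*4 = ½ ≈ 0.50000)
w(u, O) = 8 (w(u, O) = 4*2 = 8)
j = 1/51 ≈ 0.019608
V(A) = 2*A (V(A) = A/(½) = A*2 = 2*A)
(V(-11) + j)*w(6, 11) = (2*(-11) + 1/51)*8 = (-22 + 1/51)*8 = -1121/51*8 = -8968/51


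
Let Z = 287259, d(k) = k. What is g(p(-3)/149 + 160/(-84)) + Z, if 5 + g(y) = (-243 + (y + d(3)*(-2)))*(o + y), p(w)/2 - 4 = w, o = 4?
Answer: 2807221102492/9790641 ≈ 2.8673e+5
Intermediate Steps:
p(w) = 8 + 2*w
g(y) = -5 + (-249 + y)*(4 + y) (g(y) = -5 + (-243 + (y + 3*(-2)))*(4 + y) = -5 + (-243 + (y - 6))*(4 + y) = -5 + (-243 + (-6 + y))*(4 + y) = -5 + (-249 + y)*(4 + y))
g(p(-3)/149 + 160/(-84)) + Z = (-1001 + ((8 + 2*(-3))/149 + 160/(-84))² - 245*((8 + 2*(-3))/149 + 160/(-84))) + 287259 = (-1001 + ((8 - 6)*(1/149) + 160*(-1/84))² - 245*((8 - 6)*(1/149) + 160*(-1/84))) + 287259 = (-1001 + (2*(1/149) - 40/21)² - 245*(2*(1/149) - 40/21)) + 287259 = (-1001 + (2/149 - 40/21)² - 245*(2/149 - 40/21)) + 287259 = (-1001 + (-5918/3129)² - 245*(-5918/3129)) + 287259 = (-1001 + 35022724/9790641 + 207130/447) + 287259 = -5228640527/9790641 + 287259 = 2807221102492/9790641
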